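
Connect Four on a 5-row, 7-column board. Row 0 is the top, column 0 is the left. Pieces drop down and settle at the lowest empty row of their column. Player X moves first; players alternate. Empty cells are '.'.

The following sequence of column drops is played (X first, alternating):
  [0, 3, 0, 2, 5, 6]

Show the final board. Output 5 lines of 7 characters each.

Move 1: X drops in col 0, lands at row 4
Move 2: O drops in col 3, lands at row 4
Move 3: X drops in col 0, lands at row 3
Move 4: O drops in col 2, lands at row 4
Move 5: X drops in col 5, lands at row 4
Move 6: O drops in col 6, lands at row 4

Answer: .......
.......
.......
X......
X.OO.XO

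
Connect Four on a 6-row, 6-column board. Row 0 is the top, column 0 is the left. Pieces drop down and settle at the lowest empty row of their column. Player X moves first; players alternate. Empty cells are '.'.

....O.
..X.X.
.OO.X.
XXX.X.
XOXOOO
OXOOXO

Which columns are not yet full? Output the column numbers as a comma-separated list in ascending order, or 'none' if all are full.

Answer: 0,1,2,3,5

Derivation:
col 0: top cell = '.' → open
col 1: top cell = '.' → open
col 2: top cell = '.' → open
col 3: top cell = '.' → open
col 4: top cell = 'O' → FULL
col 5: top cell = '.' → open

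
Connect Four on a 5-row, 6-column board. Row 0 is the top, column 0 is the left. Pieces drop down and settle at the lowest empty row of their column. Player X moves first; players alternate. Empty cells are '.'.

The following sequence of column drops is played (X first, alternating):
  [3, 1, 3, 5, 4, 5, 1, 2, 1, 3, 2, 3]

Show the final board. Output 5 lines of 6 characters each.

Answer: ......
...O..
.X.O..
.XXX.O
.OOXXO

Derivation:
Move 1: X drops in col 3, lands at row 4
Move 2: O drops in col 1, lands at row 4
Move 3: X drops in col 3, lands at row 3
Move 4: O drops in col 5, lands at row 4
Move 5: X drops in col 4, lands at row 4
Move 6: O drops in col 5, lands at row 3
Move 7: X drops in col 1, lands at row 3
Move 8: O drops in col 2, lands at row 4
Move 9: X drops in col 1, lands at row 2
Move 10: O drops in col 3, lands at row 2
Move 11: X drops in col 2, lands at row 3
Move 12: O drops in col 3, lands at row 1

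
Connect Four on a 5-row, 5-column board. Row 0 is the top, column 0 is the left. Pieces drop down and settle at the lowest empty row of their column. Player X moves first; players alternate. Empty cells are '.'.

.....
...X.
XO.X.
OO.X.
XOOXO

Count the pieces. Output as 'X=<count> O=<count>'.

X=6 O=6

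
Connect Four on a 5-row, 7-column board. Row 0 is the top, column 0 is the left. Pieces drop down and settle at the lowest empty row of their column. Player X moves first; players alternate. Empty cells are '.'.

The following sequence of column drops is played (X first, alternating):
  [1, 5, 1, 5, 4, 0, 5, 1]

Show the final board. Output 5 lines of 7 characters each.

Answer: .......
.......
.O...X.
.X...O.
OX..XO.

Derivation:
Move 1: X drops in col 1, lands at row 4
Move 2: O drops in col 5, lands at row 4
Move 3: X drops in col 1, lands at row 3
Move 4: O drops in col 5, lands at row 3
Move 5: X drops in col 4, lands at row 4
Move 6: O drops in col 0, lands at row 4
Move 7: X drops in col 5, lands at row 2
Move 8: O drops in col 1, lands at row 2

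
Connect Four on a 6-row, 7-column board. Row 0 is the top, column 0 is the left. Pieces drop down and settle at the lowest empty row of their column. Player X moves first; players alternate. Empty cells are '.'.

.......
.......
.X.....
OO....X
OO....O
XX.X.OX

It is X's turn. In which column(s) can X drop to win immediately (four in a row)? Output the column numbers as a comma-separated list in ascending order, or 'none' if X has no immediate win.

col 0: drop X → no win
col 1: drop X → no win
col 2: drop X → WIN!
col 3: drop X → no win
col 4: drop X → no win
col 5: drop X → no win
col 6: drop X → no win

Answer: 2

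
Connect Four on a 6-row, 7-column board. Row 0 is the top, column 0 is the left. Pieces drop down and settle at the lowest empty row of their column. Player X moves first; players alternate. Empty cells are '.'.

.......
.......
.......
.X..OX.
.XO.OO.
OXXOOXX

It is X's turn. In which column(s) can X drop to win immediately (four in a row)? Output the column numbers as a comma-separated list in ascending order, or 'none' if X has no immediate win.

col 0: drop X → no win
col 1: drop X → WIN!
col 2: drop X → no win
col 3: drop X → no win
col 4: drop X → no win
col 5: drop X → no win
col 6: drop X → no win

Answer: 1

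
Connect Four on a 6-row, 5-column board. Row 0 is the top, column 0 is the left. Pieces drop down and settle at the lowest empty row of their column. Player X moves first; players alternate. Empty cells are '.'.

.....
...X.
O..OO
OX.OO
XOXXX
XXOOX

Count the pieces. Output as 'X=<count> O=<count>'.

X=9 O=9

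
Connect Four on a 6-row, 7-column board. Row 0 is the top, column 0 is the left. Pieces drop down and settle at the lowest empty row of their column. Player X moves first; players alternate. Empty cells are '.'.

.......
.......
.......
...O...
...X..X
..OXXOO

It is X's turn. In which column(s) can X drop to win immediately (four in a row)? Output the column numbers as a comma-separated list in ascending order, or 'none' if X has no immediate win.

Answer: none

Derivation:
col 0: drop X → no win
col 1: drop X → no win
col 2: drop X → no win
col 3: drop X → no win
col 4: drop X → no win
col 5: drop X → no win
col 6: drop X → no win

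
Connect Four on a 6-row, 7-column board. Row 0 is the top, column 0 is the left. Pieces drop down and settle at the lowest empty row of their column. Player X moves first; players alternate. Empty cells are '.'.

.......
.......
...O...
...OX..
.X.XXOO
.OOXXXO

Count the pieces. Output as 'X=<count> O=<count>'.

X=7 O=7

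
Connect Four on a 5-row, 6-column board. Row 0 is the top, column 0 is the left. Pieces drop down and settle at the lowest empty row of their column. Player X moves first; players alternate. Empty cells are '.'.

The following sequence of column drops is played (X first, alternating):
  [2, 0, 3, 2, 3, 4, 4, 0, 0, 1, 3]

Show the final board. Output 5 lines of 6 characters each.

Move 1: X drops in col 2, lands at row 4
Move 2: O drops in col 0, lands at row 4
Move 3: X drops in col 3, lands at row 4
Move 4: O drops in col 2, lands at row 3
Move 5: X drops in col 3, lands at row 3
Move 6: O drops in col 4, lands at row 4
Move 7: X drops in col 4, lands at row 3
Move 8: O drops in col 0, lands at row 3
Move 9: X drops in col 0, lands at row 2
Move 10: O drops in col 1, lands at row 4
Move 11: X drops in col 3, lands at row 2

Answer: ......
......
X..X..
O.OXX.
OOXXO.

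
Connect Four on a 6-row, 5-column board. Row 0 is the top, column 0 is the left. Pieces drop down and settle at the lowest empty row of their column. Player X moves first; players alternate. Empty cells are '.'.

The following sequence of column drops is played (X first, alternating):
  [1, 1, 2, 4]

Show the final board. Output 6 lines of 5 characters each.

Move 1: X drops in col 1, lands at row 5
Move 2: O drops in col 1, lands at row 4
Move 3: X drops in col 2, lands at row 5
Move 4: O drops in col 4, lands at row 5

Answer: .....
.....
.....
.....
.O...
.XX.O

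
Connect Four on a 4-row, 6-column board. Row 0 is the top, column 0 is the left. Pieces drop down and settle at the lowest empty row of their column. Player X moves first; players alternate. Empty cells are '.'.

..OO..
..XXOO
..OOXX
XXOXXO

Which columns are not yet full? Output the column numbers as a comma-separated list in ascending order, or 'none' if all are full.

col 0: top cell = '.' → open
col 1: top cell = '.' → open
col 2: top cell = 'O' → FULL
col 3: top cell = 'O' → FULL
col 4: top cell = '.' → open
col 5: top cell = '.' → open

Answer: 0,1,4,5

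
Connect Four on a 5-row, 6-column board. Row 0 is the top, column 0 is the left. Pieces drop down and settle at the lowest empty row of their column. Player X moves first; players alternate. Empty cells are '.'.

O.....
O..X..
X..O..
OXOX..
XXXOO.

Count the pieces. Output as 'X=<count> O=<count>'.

X=7 O=7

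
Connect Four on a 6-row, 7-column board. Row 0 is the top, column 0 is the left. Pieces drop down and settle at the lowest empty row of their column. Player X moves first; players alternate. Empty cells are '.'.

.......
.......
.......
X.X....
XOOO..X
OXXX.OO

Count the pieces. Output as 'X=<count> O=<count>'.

X=7 O=6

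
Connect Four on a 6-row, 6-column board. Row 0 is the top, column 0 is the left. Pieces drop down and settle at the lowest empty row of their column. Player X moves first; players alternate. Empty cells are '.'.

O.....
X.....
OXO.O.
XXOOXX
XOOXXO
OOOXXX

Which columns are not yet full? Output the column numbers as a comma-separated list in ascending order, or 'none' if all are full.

col 0: top cell = 'O' → FULL
col 1: top cell = '.' → open
col 2: top cell = '.' → open
col 3: top cell = '.' → open
col 4: top cell = '.' → open
col 5: top cell = '.' → open

Answer: 1,2,3,4,5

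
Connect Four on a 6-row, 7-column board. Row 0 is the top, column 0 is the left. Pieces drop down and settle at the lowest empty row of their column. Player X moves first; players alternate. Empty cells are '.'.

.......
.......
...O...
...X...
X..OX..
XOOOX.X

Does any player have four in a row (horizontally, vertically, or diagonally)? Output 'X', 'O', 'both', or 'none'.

none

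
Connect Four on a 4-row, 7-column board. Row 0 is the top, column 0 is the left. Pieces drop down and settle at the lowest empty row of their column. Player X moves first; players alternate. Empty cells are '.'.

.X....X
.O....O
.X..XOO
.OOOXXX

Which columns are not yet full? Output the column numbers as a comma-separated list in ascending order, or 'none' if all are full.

Answer: 0,2,3,4,5

Derivation:
col 0: top cell = '.' → open
col 1: top cell = 'X' → FULL
col 2: top cell = '.' → open
col 3: top cell = '.' → open
col 4: top cell = '.' → open
col 5: top cell = '.' → open
col 6: top cell = 'X' → FULL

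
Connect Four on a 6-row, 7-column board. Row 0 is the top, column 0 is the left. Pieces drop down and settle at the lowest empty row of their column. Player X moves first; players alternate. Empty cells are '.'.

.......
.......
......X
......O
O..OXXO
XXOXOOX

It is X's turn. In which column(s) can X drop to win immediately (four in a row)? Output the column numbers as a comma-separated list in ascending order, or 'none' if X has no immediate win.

Answer: 5

Derivation:
col 0: drop X → no win
col 1: drop X → no win
col 2: drop X → no win
col 3: drop X → no win
col 4: drop X → no win
col 5: drop X → WIN!
col 6: drop X → no win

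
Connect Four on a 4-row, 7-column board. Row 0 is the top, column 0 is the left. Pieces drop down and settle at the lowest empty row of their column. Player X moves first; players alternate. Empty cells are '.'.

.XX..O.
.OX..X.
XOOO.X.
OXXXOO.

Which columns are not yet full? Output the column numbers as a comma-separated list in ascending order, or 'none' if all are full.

Answer: 0,3,4,6

Derivation:
col 0: top cell = '.' → open
col 1: top cell = 'X' → FULL
col 2: top cell = 'X' → FULL
col 3: top cell = '.' → open
col 4: top cell = '.' → open
col 5: top cell = 'O' → FULL
col 6: top cell = '.' → open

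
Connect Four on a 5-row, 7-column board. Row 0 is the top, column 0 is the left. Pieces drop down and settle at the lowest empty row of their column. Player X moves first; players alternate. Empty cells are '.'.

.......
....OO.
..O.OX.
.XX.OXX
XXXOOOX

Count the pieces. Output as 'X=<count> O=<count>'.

X=9 O=8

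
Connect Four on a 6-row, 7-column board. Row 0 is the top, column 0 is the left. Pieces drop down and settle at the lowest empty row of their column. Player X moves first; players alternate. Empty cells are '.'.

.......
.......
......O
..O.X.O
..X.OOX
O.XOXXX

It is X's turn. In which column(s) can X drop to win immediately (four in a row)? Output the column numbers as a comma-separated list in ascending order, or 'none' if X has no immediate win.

Answer: none

Derivation:
col 0: drop X → no win
col 1: drop X → no win
col 2: drop X → no win
col 3: drop X → no win
col 4: drop X → no win
col 5: drop X → no win
col 6: drop X → no win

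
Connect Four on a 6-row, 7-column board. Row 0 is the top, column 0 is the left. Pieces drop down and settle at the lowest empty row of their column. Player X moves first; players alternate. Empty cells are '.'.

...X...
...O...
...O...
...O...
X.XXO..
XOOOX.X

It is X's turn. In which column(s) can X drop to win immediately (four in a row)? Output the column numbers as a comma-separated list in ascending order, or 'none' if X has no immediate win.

Answer: 1

Derivation:
col 0: drop X → no win
col 1: drop X → WIN!
col 2: drop X → no win
col 4: drop X → no win
col 5: drop X → no win
col 6: drop X → no win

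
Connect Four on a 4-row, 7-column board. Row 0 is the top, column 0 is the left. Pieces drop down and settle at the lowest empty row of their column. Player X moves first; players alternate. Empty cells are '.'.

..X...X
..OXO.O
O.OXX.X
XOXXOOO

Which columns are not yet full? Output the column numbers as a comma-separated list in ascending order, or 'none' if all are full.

Answer: 0,1,3,4,5

Derivation:
col 0: top cell = '.' → open
col 1: top cell = '.' → open
col 2: top cell = 'X' → FULL
col 3: top cell = '.' → open
col 4: top cell = '.' → open
col 5: top cell = '.' → open
col 6: top cell = 'X' → FULL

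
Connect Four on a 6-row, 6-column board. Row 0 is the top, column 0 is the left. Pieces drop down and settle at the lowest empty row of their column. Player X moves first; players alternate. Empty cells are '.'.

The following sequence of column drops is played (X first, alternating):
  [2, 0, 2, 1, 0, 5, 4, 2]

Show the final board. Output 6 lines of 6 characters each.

Move 1: X drops in col 2, lands at row 5
Move 2: O drops in col 0, lands at row 5
Move 3: X drops in col 2, lands at row 4
Move 4: O drops in col 1, lands at row 5
Move 5: X drops in col 0, lands at row 4
Move 6: O drops in col 5, lands at row 5
Move 7: X drops in col 4, lands at row 5
Move 8: O drops in col 2, lands at row 3

Answer: ......
......
......
..O...
X.X...
OOX.XO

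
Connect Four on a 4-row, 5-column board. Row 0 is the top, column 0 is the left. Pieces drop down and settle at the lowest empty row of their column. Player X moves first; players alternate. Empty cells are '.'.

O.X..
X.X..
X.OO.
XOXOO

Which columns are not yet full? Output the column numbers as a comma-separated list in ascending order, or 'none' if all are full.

col 0: top cell = 'O' → FULL
col 1: top cell = '.' → open
col 2: top cell = 'X' → FULL
col 3: top cell = '.' → open
col 4: top cell = '.' → open

Answer: 1,3,4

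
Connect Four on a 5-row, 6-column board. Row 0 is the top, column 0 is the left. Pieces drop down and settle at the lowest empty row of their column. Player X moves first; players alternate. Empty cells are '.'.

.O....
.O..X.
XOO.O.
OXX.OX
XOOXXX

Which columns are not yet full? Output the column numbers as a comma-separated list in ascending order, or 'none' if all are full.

Answer: 0,2,3,4,5

Derivation:
col 0: top cell = '.' → open
col 1: top cell = 'O' → FULL
col 2: top cell = '.' → open
col 3: top cell = '.' → open
col 4: top cell = '.' → open
col 5: top cell = '.' → open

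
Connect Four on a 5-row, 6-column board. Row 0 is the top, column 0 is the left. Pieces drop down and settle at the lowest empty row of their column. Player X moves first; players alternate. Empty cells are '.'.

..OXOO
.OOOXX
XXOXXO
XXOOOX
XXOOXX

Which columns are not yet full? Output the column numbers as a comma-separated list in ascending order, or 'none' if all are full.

col 0: top cell = '.' → open
col 1: top cell = '.' → open
col 2: top cell = 'O' → FULL
col 3: top cell = 'X' → FULL
col 4: top cell = 'O' → FULL
col 5: top cell = 'O' → FULL

Answer: 0,1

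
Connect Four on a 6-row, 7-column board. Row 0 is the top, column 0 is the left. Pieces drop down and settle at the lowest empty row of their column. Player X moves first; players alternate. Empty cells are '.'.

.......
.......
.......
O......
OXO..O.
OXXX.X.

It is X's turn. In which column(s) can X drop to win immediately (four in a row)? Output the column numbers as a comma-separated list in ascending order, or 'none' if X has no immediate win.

Answer: 4

Derivation:
col 0: drop X → no win
col 1: drop X → no win
col 2: drop X → no win
col 3: drop X → no win
col 4: drop X → WIN!
col 5: drop X → no win
col 6: drop X → no win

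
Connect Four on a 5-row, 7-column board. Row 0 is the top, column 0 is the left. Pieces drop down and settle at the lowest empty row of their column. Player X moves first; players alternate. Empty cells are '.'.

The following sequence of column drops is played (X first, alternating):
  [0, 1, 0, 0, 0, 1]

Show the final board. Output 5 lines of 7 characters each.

Answer: .......
X......
O......
XO.....
XO.....

Derivation:
Move 1: X drops in col 0, lands at row 4
Move 2: O drops in col 1, lands at row 4
Move 3: X drops in col 0, lands at row 3
Move 4: O drops in col 0, lands at row 2
Move 5: X drops in col 0, lands at row 1
Move 6: O drops in col 1, lands at row 3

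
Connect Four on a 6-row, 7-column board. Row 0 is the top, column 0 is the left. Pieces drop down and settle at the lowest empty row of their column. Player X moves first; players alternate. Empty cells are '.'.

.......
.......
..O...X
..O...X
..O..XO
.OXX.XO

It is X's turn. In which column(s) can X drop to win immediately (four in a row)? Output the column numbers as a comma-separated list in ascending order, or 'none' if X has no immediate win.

Answer: 4

Derivation:
col 0: drop X → no win
col 1: drop X → no win
col 2: drop X → no win
col 3: drop X → no win
col 4: drop X → WIN!
col 5: drop X → no win
col 6: drop X → no win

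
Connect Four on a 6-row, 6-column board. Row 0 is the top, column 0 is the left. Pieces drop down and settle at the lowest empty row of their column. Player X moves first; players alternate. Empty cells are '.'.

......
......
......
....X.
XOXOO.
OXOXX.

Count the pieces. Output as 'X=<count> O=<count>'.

X=6 O=5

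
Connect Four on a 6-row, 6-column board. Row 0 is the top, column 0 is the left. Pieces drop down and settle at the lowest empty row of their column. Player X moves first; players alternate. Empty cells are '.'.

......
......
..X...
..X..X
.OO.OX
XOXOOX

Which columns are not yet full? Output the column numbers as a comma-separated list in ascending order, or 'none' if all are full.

col 0: top cell = '.' → open
col 1: top cell = '.' → open
col 2: top cell = '.' → open
col 3: top cell = '.' → open
col 4: top cell = '.' → open
col 5: top cell = '.' → open

Answer: 0,1,2,3,4,5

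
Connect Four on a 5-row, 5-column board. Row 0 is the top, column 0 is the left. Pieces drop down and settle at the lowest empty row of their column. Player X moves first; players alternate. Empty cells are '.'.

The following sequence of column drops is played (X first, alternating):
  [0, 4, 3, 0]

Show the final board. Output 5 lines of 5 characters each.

Answer: .....
.....
.....
O....
X..XO

Derivation:
Move 1: X drops in col 0, lands at row 4
Move 2: O drops in col 4, lands at row 4
Move 3: X drops in col 3, lands at row 4
Move 4: O drops in col 0, lands at row 3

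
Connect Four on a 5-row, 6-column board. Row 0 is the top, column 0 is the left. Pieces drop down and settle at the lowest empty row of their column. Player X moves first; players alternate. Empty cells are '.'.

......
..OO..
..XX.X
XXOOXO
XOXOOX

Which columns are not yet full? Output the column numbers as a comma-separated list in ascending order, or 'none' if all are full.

col 0: top cell = '.' → open
col 1: top cell = '.' → open
col 2: top cell = '.' → open
col 3: top cell = '.' → open
col 4: top cell = '.' → open
col 5: top cell = '.' → open

Answer: 0,1,2,3,4,5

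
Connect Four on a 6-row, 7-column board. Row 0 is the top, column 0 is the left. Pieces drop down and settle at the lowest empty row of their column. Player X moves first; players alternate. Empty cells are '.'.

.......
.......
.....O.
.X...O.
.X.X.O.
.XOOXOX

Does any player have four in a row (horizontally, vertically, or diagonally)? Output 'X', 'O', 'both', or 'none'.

O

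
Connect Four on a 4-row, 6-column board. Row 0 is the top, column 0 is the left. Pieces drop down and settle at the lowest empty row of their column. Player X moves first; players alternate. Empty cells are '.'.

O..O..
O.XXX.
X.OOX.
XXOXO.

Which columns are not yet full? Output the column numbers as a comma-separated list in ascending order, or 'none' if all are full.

Answer: 1,2,4,5

Derivation:
col 0: top cell = 'O' → FULL
col 1: top cell = '.' → open
col 2: top cell = '.' → open
col 3: top cell = 'O' → FULL
col 4: top cell = '.' → open
col 5: top cell = '.' → open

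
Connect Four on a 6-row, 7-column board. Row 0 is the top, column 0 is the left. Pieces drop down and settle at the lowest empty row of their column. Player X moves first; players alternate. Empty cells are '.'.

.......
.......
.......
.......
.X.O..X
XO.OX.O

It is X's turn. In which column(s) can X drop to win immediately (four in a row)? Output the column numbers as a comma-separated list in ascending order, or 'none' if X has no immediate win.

col 0: drop X → no win
col 1: drop X → no win
col 2: drop X → no win
col 3: drop X → no win
col 4: drop X → no win
col 5: drop X → no win
col 6: drop X → no win

Answer: none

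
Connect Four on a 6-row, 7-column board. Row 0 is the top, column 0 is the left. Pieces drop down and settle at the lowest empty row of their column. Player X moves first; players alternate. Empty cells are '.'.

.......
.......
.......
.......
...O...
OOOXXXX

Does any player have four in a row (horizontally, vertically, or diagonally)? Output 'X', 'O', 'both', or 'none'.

X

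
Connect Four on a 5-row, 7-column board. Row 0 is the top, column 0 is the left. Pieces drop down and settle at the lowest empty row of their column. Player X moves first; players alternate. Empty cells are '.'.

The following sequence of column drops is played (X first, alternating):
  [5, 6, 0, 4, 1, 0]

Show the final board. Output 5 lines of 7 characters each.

Answer: .......
.......
.......
O......
XX..OXO

Derivation:
Move 1: X drops in col 5, lands at row 4
Move 2: O drops in col 6, lands at row 4
Move 3: X drops in col 0, lands at row 4
Move 4: O drops in col 4, lands at row 4
Move 5: X drops in col 1, lands at row 4
Move 6: O drops in col 0, lands at row 3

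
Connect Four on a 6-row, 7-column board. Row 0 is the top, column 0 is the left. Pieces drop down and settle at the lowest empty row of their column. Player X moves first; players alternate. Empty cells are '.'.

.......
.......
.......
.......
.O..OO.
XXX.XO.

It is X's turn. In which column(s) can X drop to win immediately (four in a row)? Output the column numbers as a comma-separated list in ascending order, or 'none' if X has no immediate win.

col 0: drop X → no win
col 1: drop X → no win
col 2: drop X → no win
col 3: drop X → WIN!
col 4: drop X → no win
col 5: drop X → no win
col 6: drop X → no win

Answer: 3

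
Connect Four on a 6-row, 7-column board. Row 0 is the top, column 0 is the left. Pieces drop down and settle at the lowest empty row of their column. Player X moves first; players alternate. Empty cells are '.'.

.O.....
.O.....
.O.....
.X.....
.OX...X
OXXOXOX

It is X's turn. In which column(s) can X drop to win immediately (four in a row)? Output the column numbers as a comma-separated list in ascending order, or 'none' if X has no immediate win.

Answer: none

Derivation:
col 0: drop X → no win
col 2: drop X → no win
col 3: drop X → no win
col 4: drop X → no win
col 5: drop X → no win
col 6: drop X → no win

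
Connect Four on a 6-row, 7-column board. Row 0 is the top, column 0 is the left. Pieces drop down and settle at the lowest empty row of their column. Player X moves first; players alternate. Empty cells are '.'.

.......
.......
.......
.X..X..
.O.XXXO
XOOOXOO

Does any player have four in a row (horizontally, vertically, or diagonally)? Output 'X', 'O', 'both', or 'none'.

none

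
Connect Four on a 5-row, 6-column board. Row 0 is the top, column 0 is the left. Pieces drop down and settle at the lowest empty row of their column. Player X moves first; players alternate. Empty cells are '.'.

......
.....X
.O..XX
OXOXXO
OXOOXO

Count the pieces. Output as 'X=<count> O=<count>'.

X=8 O=8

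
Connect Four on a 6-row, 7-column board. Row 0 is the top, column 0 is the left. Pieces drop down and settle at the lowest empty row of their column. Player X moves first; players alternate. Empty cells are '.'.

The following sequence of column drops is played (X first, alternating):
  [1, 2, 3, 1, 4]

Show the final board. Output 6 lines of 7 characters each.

Move 1: X drops in col 1, lands at row 5
Move 2: O drops in col 2, lands at row 5
Move 3: X drops in col 3, lands at row 5
Move 4: O drops in col 1, lands at row 4
Move 5: X drops in col 4, lands at row 5

Answer: .......
.......
.......
.......
.O.....
.XOXX..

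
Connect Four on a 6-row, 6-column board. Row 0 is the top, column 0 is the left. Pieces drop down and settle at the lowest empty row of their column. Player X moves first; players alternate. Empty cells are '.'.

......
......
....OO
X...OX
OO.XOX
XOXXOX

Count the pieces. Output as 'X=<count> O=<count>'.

X=8 O=8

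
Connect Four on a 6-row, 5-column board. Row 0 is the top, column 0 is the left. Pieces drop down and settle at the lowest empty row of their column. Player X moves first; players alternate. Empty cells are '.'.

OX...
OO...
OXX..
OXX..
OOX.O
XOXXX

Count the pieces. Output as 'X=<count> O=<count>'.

X=10 O=9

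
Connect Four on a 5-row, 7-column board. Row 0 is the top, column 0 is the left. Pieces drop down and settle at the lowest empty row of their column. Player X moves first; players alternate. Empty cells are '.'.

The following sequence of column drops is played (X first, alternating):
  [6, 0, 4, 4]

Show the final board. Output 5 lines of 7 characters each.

Answer: .......
.......
.......
....O..
O...X.X

Derivation:
Move 1: X drops in col 6, lands at row 4
Move 2: O drops in col 0, lands at row 4
Move 3: X drops in col 4, lands at row 4
Move 4: O drops in col 4, lands at row 3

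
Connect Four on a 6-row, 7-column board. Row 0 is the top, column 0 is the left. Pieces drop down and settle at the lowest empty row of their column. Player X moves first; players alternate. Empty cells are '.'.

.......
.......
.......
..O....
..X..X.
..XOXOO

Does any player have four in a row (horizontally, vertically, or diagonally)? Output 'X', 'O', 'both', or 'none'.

none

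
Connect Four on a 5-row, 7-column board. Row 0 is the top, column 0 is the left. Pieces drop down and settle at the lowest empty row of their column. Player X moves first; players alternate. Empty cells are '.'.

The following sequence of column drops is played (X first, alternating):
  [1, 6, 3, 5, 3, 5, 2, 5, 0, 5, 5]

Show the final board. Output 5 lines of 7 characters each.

Move 1: X drops in col 1, lands at row 4
Move 2: O drops in col 6, lands at row 4
Move 3: X drops in col 3, lands at row 4
Move 4: O drops in col 5, lands at row 4
Move 5: X drops in col 3, lands at row 3
Move 6: O drops in col 5, lands at row 3
Move 7: X drops in col 2, lands at row 4
Move 8: O drops in col 5, lands at row 2
Move 9: X drops in col 0, lands at row 4
Move 10: O drops in col 5, lands at row 1
Move 11: X drops in col 5, lands at row 0

Answer: .....X.
.....O.
.....O.
...X.O.
XXXX.OO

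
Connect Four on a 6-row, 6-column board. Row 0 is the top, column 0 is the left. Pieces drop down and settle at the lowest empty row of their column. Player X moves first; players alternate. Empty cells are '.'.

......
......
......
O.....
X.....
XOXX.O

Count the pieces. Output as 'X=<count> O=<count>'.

X=4 O=3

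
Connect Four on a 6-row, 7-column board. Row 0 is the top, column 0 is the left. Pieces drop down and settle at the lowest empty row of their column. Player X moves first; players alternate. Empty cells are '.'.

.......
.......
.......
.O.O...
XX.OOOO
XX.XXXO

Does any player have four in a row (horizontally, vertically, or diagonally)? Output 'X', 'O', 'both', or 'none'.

O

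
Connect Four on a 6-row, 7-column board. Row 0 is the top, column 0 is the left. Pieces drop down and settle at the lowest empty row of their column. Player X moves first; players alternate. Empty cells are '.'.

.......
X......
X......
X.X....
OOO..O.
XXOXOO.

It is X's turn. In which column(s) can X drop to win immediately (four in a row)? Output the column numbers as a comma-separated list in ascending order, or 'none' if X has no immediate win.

Answer: 0

Derivation:
col 0: drop X → WIN!
col 1: drop X → no win
col 2: drop X → no win
col 3: drop X → no win
col 4: drop X → no win
col 5: drop X → no win
col 6: drop X → no win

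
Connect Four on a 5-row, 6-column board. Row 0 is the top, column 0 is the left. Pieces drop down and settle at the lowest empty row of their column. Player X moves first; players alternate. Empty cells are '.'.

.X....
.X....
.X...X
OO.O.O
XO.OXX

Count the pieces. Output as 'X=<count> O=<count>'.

X=7 O=6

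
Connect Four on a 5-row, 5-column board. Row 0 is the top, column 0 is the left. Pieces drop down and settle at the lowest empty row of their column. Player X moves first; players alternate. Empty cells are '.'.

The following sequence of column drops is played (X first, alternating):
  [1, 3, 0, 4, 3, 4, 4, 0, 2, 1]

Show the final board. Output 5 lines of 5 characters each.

Answer: .....
.....
....X
OO.XO
XXXOO

Derivation:
Move 1: X drops in col 1, lands at row 4
Move 2: O drops in col 3, lands at row 4
Move 3: X drops in col 0, lands at row 4
Move 4: O drops in col 4, lands at row 4
Move 5: X drops in col 3, lands at row 3
Move 6: O drops in col 4, lands at row 3
Move 7: X drops in col 4, lands at row 2
Move 8: O drops in col 0, lands at row 3
Move 9: X drops in col 2, lands at row 4
Move 10: O drops in col 1, lands at row 3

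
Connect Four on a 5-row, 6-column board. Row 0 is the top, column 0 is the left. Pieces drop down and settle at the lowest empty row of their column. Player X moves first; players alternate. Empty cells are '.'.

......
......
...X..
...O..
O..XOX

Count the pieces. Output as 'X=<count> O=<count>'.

X=3 O=3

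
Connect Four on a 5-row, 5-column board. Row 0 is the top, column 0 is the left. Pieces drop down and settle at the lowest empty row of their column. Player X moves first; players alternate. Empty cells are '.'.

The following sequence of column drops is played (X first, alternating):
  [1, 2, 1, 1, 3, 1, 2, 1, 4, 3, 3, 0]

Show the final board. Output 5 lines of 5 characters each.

Answer: .O...
.O...
.O.X.
.XXO.
OXOXX

Derivation:
Move 1: X drops in col 1, lands at row 4
Move 2: O drops in col 2, lands at row 4
Move 3: X drops in col 1, lands at row 3
Move 4: O drops in col 1, lands at row 2
Move 5: X drops in col 3, lands at row 4
Move 6: O drops in col 1, lands at row 1
Move 7: X drops in col 2, lands at row 3
Move 8: O drops in col 1, lands at row 0
Move 9: X drops in col 4, lands at row 4
Move 10: O drops in col 3, lands at row 3
Move 11: X drops in col 3, lands at row 2
Move 12: O drops in col 0, lands at row 4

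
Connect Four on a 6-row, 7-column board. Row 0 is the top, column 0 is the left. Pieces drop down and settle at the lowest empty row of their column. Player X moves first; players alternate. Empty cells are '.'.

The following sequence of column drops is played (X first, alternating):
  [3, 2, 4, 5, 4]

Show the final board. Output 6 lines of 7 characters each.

Move 1: X drops in col 3, lands at row 5
Move 2: O drops in col 2, lands at row 5
Move 3: X drops in col 4, lands at row 5
Move 4: O drops in col 5, lands at row 5
Move 5: X drops in col 4, lands at row 4

Answer: .......
.......
.......
.......
....X..
..OXXO.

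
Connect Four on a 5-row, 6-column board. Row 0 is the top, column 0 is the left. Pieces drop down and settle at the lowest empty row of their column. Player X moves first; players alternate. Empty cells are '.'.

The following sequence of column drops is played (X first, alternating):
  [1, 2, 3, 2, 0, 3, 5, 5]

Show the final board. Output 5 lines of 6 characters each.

Answer: ......
......
......
..OO.O
XXOX.X

Derivation:
Move 1: X drops in col 1, lands at row 4
Move 2: O drops in col 2, lands at row 4
Move 3: X drops in col 3, lands at row 4
Move 4: O drops in col 2, lands at row 3
Move 5: X drops in col 0, lands at row 4
Move 6: O drops in col 3, lands at row 3
Move 7: X drops in col 5, lands at row 4
Move 8: O drops in col 5, lands at row 3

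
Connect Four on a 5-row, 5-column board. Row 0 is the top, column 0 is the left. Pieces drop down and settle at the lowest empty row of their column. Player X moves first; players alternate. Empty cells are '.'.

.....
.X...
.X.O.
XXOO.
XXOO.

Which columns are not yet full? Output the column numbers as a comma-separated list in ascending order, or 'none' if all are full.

col 0: top cell = '.' → open
col 1: top cell = '.' → open
col 2: top cell = '.' → open
col 3: top cell = '.' → open
col 4: top cell = '.' → open

Answer: 0,1,2,3,4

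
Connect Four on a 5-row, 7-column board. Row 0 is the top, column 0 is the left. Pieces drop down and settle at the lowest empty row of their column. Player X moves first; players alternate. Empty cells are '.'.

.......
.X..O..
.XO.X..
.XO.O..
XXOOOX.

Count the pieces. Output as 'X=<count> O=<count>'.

X=7 O=7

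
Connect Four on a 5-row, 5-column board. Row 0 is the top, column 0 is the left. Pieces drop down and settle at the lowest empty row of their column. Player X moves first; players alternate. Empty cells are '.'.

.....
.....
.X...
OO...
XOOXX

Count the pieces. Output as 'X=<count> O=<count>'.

X=4 O=4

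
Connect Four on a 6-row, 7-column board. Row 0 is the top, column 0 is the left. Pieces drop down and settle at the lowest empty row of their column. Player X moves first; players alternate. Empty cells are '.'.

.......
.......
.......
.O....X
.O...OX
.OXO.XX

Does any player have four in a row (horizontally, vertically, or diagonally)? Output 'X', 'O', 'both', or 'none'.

none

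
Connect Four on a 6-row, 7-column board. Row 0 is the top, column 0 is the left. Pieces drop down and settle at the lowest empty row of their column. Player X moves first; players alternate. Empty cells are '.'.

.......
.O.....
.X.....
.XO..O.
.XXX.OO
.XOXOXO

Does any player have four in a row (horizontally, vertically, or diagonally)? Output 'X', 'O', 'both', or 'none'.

X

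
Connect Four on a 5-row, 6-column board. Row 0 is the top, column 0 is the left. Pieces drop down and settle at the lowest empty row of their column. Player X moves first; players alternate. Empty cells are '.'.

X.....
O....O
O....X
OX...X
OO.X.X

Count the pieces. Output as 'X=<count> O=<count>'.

X=6 O=6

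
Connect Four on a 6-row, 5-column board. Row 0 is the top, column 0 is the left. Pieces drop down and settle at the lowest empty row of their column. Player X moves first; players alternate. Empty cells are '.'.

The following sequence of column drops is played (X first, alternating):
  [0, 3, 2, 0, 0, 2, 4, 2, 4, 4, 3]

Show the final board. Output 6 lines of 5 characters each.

Answer: .....
.....
.....
X.O.O
O.OXX
X.XOX

Derivation:
Move 1: X drops in col 0, lands at row 5
Move 2: O drops in col 3, lands at row 5
Move 3: X drops in col 2, lands at row 5
Move 4: O drops in col 0, lands at row 4
Move 5: X drops in col 0, lands at row 3
Move 6: O drops in col 2, lands at row 4
Move 7: X drops in col 4, lands at row 5
Move 8: O drops in col 2, lands at row 3
Move 9: X drops in col 4, lands at row 4
Move 10: O drops in col 4, lands at row 3
Move 11: X drops in col 3, lands at row 4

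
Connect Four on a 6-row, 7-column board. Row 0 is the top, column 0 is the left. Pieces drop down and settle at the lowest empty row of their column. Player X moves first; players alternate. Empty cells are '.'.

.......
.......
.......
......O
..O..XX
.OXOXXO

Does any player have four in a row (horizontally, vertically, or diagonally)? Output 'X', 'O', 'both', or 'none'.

none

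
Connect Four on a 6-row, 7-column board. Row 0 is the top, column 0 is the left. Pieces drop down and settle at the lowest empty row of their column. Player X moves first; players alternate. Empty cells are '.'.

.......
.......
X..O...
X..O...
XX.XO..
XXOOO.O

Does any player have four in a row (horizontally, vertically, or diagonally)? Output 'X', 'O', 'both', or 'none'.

X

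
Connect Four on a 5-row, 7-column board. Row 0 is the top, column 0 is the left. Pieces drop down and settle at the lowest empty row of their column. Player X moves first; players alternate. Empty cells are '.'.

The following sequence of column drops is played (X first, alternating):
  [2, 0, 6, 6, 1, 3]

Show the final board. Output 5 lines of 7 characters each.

Move 1: X drops in col 2, lands at row 4
Move 2: O drops in col 0, lands at row 4
Move 3: X drops in col 6, lands at row 4
Move 4: O drops in col 6, lands at row 3
Move 5: X drops in col 1, lands at row 4
Move 6: O drops in col 3, lands at row 4

Answer: .......
.......
.......
......O
OXXO..X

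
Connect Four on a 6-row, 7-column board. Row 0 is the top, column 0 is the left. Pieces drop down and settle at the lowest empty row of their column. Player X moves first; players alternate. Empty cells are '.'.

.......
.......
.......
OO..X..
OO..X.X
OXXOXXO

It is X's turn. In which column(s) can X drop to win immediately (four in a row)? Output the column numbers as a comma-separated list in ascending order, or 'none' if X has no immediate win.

col 0: drop X → no win
col 1: drop X → no win
col 2: drop X → no win
col 3: drop X → no win
col 4: drop X → WIN!
col 5: drop X → no win
col 6: drop X → no win

Answer: 4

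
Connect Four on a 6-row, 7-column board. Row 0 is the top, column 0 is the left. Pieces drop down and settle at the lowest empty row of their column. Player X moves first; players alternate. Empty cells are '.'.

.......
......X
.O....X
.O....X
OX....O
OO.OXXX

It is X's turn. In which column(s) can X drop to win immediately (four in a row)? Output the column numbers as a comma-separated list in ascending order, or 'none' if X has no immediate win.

col 0: drop X → no win
col 1: drop X → no win
col 2: drop X → no win
col 3: drop X → no win
col 4: drop X → no win
col 5: drop X → no win
col 6: drop X → WIN!

Answer: 6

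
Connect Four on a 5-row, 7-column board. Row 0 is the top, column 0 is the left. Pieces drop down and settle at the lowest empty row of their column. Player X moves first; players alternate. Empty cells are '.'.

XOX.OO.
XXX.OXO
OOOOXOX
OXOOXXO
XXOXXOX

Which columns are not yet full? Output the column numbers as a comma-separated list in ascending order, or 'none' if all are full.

col 0: top cell = 'X' → FULL
col 1: top cell = 'O' → FULL
col 2: top cell = 'X' → FULL
col 3: top cell = '.' → open
col 4: top cell = 'O' → FULL
col 5: top cell = 'O' → FULL
col 6: top cell = '.' → open

Answer: 3,6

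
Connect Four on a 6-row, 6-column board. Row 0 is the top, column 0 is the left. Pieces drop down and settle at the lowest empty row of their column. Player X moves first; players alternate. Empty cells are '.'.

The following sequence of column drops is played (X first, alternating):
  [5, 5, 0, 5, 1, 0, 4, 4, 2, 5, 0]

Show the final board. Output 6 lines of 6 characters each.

Move 1: X drops in col 5, lands at row 5
Move 2: O drops in col 5, lands at row 4
Move 3: X drops in col 0, lands at row 5
Move 4: O drops in col 5, lands at row 3
Move 5: X drops in col 1, lands at row 5
Move 6: O drops in col 0, lands at row 4
Move 7: X drops in col 4, lands at row 5
Move 8: O drops in col 4, lands at row 4
Move 9: X drops in col 2, lands at row 5
Move 10: O drops in col 5, lands at row 2
Move 11: X drops in col 0, lands at row 3

Answer: ......
......
.....O
X....O
O...OO
XXX.XX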